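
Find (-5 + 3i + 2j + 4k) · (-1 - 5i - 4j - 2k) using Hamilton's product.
36 + 34i + 4j + 4k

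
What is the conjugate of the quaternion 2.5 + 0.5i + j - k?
2.5 - 0.5i - j + k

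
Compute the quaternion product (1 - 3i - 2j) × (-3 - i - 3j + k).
-12 + 6i + 6j + 8k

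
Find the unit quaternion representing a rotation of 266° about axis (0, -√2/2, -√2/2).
-0.682 - 0.5171j - 0.5171k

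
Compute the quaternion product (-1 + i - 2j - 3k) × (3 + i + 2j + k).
3 + 6i - 12j - 6k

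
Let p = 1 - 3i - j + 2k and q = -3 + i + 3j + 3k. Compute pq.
-3 + i + 17j - 11k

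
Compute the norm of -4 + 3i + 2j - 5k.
√54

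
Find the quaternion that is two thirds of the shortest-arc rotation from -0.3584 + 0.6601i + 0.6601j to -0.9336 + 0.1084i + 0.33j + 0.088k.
-0.8077 + 0.3269i + 0.4866j + 0.0634k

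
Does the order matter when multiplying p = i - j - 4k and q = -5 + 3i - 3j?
Yes: pq = -6 - 17i - 7j + 20k ≠ -6 + 7i + 17j + 20k = qp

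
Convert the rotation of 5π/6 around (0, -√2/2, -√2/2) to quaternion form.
0.2588 - 0.683j - 0.683k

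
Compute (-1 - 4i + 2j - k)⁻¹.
-0.0455 + 0.1818i - 0.0909j + 0.0455k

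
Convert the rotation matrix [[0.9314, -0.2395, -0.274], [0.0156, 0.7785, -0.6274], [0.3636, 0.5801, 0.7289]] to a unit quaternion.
0.9272 + 0.3256i - 0.1719j + 0.0688k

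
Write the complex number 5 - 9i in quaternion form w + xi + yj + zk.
5 - 9i + 0j + 0k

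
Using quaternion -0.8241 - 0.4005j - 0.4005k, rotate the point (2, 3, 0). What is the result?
(-1.264, 3.358, -0.358)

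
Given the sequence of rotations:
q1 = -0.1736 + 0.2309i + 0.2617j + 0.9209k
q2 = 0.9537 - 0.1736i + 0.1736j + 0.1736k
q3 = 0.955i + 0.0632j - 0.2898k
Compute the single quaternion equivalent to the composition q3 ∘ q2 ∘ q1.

q2 · q1 = -0.3308 + 0.3648i + 0.4194j + 0.7626k
q3 · q2 · q1 = -0.1539 - 0.1462i - 0.8549j + 0.4733k
-0.1539 - 0.1462i - 0.8549j + 0.4733k


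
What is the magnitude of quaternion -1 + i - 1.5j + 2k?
2.872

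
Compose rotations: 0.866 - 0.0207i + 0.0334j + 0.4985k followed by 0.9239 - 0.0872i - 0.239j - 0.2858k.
0.9487 - 0.2042i - 0.1267j + 0.2052k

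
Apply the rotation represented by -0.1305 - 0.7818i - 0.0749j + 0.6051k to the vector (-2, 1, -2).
(1.615, -0.284, 2.512)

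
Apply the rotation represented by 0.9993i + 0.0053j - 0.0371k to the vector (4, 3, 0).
(4.021, -2.957, -0.298)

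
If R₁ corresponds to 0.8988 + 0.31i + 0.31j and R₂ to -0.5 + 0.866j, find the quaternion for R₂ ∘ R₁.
-0.7179 - 0.155i + 0.6234j - 0.2685k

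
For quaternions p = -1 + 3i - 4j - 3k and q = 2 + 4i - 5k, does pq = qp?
No: pq = -29 + 22i - 5j + 15k ≠ -29 - 18i - 11j - 17k = qp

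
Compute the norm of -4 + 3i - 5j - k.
√51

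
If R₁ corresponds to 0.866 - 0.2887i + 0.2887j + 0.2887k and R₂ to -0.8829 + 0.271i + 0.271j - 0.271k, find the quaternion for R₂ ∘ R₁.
-0.6864 + 0.6461i - 0.0202j - 0.3331k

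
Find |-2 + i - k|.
√6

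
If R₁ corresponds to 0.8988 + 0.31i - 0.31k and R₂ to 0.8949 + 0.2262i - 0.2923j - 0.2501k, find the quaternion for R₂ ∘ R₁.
0.6567 + 0.5713i - 0.2701j - 0.4116k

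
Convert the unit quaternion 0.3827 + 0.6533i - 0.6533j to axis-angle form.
axis = (√2/2, -√2/2, 0), θ = 3π/4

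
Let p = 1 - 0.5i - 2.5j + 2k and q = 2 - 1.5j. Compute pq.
-1.75 + 2i - 6.5j + 4.75k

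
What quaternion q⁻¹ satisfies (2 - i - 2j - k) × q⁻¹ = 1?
0.2 + 0.1i + 0.2j + 0.1k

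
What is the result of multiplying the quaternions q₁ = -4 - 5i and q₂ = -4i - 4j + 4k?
-20 + 16i + 36j + 4k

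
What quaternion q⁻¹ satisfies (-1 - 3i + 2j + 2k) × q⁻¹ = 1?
-0.0556 + 0.1667i - 0.1111j - 0.1111k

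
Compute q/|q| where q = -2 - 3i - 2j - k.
-0.4714 - 0.7071i - 0.4714j - 0.2357k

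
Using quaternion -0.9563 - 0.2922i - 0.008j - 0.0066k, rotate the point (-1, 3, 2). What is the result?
(-0.985, 1.353, 3.347)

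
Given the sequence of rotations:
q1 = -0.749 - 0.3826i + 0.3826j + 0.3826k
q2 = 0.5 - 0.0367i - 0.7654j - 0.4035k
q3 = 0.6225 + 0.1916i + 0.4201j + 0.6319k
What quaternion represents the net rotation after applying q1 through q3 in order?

q2 · q1 = 0.0587 - 0.3023i + 0.933j + 0.1866k
q3 · q2 · q1 = -0.4154 - 0.6881i + 0.3787j + 0.459k
-0.4154 - 0.6881i + 0.3787j + 0.459k


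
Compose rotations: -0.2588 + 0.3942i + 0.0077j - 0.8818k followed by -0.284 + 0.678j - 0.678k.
-0.5296 - 0.7046i - 0.4449j + 0.1586k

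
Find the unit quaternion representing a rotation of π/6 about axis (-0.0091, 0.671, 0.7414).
0.9659 - 0.0024i + 0.1737j + 0.1919k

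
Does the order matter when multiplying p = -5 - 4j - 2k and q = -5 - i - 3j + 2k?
Yes: pq = 17 - 9i + 37j - 4k ≠ 17 + 19i + 33j + 4k = qp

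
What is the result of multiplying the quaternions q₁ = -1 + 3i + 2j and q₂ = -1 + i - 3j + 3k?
4 + 2i - 8j - 14k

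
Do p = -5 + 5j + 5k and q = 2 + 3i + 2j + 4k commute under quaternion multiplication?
No: pq = -40 - 5i + 15j - 25k ≠ -40 - 25i - 15j + 5k = qp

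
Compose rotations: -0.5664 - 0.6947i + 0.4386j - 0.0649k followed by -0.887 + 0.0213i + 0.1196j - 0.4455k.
0.4358 + 0.7918i - 0.1459j + 0.4023k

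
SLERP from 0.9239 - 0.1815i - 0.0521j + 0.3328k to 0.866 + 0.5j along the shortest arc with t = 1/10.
0.9381 - 0.1659i + 0.0065j + 0.3041k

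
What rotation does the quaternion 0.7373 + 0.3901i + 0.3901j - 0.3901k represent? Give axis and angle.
axis = (√3/3, √3/3, -√3/3), θ = 85°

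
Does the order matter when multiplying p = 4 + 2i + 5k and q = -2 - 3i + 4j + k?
Yes: pq = -7 - 36i - j + 2k ≠ -7 + 4i + 33j - 14k = qp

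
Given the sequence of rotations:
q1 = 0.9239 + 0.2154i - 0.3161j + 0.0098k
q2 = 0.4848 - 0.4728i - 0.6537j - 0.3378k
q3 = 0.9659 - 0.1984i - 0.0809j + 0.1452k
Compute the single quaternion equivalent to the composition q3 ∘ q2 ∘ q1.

q2 · q1 = 0.3464 - 0.4456i - 0.8253j - 0.0171k
q3 · q2 · q1 = 0.1819 - 0.3779i - 0.8933j + 0.1615k
0.1819 - 0.3779i - 0.8933j + 0.1615k


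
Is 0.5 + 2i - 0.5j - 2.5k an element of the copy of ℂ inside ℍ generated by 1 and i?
No. The quaternion 0.5 + 2i - 0.5j - 2.5k has j-coefficient y = -0.5 and k-coefficient z = -2.5, not both zero, so it does not lie in the complex subalgebra spanned by 1 and i.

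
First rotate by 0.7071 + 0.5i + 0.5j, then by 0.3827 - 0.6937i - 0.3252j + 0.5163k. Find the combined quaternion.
0.7801 - 0.5573i + 0.2196j + 0.1808k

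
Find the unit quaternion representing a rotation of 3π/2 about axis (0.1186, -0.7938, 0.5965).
-0.7071 + 0.0839i - 0.5613j + 0.4218k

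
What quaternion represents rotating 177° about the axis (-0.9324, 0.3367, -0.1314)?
0.0262 - 0.9321i + 0.3366j - 0.1314k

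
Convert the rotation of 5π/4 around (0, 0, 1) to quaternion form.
-0.3827 + 0.9239k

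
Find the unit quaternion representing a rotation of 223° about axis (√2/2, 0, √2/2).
-0.3665 + 0.6579i + 0.6579k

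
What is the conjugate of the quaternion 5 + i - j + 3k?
5 - i + j - 3k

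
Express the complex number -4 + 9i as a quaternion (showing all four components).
-4 + 9i + 0j + 0k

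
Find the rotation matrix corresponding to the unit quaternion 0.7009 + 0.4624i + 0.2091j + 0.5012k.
[[0.4102, -0.5092, 0.7566], [0.896, 0.07, -0.4386], [0.1704, 0.8578, 0.4849]]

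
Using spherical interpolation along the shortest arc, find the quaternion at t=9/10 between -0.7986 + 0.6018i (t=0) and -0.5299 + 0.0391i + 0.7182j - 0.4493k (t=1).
-0.5961 + 0.1111i + 0.6742j - 0.4217k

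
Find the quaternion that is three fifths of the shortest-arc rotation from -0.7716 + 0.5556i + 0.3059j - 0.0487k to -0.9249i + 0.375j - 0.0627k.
-0.3771 + 0.919i - 0.113j + 0.0201k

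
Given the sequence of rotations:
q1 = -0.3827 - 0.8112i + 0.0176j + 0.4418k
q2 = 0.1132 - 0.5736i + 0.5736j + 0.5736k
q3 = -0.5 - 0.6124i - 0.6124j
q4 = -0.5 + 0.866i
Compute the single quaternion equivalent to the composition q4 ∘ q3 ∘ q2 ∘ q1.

q2 · q1 = -0.7721 + 0.371i - 0.4294j + 0.2857k
q3 · q2 · q1 = 0.3503 + 0.1124i + 0.8625j + 0.3473k
q4 · q3 · q2 · q1 = -0.2725 + 0.2472i - 0.732j + 0.5733k
-0.2725 + 0.2472i - 0.732j + 0.5733k


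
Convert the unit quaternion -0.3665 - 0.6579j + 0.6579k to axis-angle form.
axis = (0, -√2/2, √2/2), θ = 223°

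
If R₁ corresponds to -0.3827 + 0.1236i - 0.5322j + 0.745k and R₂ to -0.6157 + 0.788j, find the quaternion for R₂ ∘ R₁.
0.655 + 0.511i + 0.0261j - 0.5561k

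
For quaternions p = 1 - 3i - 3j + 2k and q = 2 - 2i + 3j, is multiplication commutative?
No: pq = 5 - 14i - 7j - 11k ≠ 5 - 2i + j + 19k = qp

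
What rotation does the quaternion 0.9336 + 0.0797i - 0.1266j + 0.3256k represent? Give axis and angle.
axis = (0.2224, -0.3533, 0.9087), θ = 42°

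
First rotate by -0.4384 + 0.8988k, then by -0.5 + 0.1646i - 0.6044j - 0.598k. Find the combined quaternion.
0.7567 - 0.6154i + 0.117j - 0.1872k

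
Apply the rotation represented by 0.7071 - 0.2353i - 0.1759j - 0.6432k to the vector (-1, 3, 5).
(3.136, 3.808, 3.266)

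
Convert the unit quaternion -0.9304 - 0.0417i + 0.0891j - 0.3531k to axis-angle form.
axis = (-0.1138, 0.2431, -0.9633), θ = 317°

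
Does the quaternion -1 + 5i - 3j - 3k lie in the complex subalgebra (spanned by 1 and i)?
No. The quaternion -1 + 5i - 3j - 3k has j-coefficient y = -3 and k-coefficient z = -3, not both zero, so it does not lie in the complex subalgebra spanned by 1 and i.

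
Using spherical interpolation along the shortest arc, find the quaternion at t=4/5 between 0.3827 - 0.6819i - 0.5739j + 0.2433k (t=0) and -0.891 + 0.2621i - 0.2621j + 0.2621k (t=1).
0.8918 - 0.4115i + 0.0825j - 0.1691k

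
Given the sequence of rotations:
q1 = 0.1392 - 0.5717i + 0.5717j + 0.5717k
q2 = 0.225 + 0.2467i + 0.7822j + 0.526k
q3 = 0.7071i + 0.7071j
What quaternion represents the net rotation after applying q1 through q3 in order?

q2 · q1 = -0.5755 + 0.0522i - 0.2042j + 0.7901k
q3 · q2 · q1 = 0.1075 + 0.1517i - 0.9656j - 0.1813k
0.1075 + 0.1517i - 0.9656j - 0.1813k


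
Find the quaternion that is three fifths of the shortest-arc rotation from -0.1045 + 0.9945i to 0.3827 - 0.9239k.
-0.3645 + 0.5721i + 0.7348k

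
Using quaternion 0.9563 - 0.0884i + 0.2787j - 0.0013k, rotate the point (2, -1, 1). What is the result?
(2.269, -0.92, -0.067)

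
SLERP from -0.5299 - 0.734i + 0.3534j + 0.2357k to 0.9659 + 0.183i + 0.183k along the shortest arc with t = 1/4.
-0.7013 - 0.6401i + 0.2829j + 0.1362k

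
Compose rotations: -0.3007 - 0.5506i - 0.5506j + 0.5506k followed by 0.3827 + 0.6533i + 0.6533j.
0.6043 - 0.0475i - 0.7669j + 0.2107k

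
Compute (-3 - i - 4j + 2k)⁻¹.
-0.1 + 0.0333i + 0.1333j - 0.0667k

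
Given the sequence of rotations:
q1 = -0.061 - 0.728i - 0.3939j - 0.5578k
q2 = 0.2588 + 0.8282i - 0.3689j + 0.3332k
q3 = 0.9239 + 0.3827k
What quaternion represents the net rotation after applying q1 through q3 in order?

q2 · q1 = 0.6277 + 0.0981i + 0.14j - 0.7595k
q3 · q2 · q1 = 0.8706 + 0.0371i + 0.1669j - 0.4615k
0.8706 + 0.0371i + 0.1669j - 0.4615k


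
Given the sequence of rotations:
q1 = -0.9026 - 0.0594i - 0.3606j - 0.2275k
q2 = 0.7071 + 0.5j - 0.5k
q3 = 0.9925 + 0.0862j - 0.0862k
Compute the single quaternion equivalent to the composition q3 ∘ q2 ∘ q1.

q2 · q1 = -0.5717 - 0.3361i - 0.6766j + 0.3201k
q3 · q2 · q1 = -0.4815 - 0.3643i - 0.6918j + 0.396k
-0.4815 - 0.3643i - 0.6918j + 0.396k


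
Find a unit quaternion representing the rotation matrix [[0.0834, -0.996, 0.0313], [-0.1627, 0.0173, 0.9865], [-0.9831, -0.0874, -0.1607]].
-0.4848 + 0.5538i - 0.5231j - 0.4297k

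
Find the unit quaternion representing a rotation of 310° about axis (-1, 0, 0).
-0.9063 - 0.4226i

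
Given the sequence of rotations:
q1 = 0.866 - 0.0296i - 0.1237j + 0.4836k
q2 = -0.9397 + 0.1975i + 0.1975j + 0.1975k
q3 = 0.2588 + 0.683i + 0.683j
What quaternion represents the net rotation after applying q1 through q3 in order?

q2 · q1 = -0.879 + 0.3188i + 0.1859j - 0.302k
q3 · q2 · q1 = -0.5722 - 0.7241i - 0.346j - 0.1689k
-0.5722 - 0.7241i - 0.346j - 0.1689k


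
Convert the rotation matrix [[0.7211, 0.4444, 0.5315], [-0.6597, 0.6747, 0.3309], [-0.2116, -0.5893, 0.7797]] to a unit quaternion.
0.891 - 0.2582i + 0.2085j - 0.3098k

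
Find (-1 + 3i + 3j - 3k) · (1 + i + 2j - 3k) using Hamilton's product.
-19 - i + 7j + 3k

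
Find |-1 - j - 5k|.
√27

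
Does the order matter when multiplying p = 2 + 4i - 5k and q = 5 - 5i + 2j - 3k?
Yes: pq = 15 + 20i + 41j - 23k ≠ 15 - 33j - 39k = qp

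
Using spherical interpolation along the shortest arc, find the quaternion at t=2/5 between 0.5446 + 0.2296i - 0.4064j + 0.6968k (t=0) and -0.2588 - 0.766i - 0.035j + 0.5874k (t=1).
0.2777 - 0.248i - 0.334j + 0.8659k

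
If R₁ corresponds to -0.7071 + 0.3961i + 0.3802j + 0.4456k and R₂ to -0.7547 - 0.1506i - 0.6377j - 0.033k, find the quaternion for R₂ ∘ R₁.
0.8505 - 0.4641i + 0.218j - 0.1176k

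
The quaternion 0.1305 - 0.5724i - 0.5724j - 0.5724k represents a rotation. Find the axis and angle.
axis = (-√3/3, -√3/3, -√3/3), θ = 165°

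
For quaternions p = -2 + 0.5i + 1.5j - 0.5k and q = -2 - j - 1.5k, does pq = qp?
No: pq = 4.75 - 3.75i - 0.25j + 3.5k ≠ 4.75 + 1.75i - 1.75j + 4.5k = qp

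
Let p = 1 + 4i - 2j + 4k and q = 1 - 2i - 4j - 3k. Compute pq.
13 + 24i - 2j - 19k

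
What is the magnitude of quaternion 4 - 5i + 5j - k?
√67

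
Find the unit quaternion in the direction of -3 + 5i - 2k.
-0.4867 + 0.8111i - 0.3244k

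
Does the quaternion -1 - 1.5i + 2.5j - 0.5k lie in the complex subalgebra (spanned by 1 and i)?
No. The quaternion -1 - 1.5i + 2.5j - 0.5k has j-coefficient y = 2.5 and k-coefficient z = -0.5, not both zero, so it does not lie in the complex subalgebra spanned by 1 and i.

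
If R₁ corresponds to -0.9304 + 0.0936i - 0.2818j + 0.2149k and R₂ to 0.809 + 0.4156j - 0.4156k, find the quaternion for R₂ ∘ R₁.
-0.5463 + 0.0479i - 0.6536j + 0.5216k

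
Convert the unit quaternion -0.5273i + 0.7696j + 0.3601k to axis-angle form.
axis = (-0.5273, 0.7696, 0.3601), θ = π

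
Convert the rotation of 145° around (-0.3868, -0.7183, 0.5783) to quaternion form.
0.3007 - 0.3689i - 0.6851j + 0.5515k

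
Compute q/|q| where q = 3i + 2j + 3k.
0.6396i + 0.4264j + 0.6396k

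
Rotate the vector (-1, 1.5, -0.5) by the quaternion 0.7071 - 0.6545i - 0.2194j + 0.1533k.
(-0.496, -0.789, -1.622)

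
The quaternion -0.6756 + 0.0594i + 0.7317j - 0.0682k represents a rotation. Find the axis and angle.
axis = (0.0806, 0.9924, -0.0925), θ = 265°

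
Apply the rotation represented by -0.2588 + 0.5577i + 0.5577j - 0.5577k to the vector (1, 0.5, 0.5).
(-0.533, 0.622, -0.911)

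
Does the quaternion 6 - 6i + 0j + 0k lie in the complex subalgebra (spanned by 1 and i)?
Yes. The quaternion 6 - 6i has j- and k-coefficients y = z = 0, so it lies in the complex subalgebra spanned by 1 and i.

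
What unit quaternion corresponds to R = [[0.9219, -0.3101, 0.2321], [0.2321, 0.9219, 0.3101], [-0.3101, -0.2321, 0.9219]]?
0.9703 - 0.1397i + 0.1397j + 0.1397k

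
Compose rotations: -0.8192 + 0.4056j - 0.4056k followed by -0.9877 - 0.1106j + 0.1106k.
0.8988 - 0.31j + 0.31k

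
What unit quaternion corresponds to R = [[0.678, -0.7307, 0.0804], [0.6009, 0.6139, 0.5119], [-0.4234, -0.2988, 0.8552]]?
0.887 - 0.2285i + 0.142j + 0.3753k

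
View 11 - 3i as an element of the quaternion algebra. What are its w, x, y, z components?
11 - 3i + 0j + 0k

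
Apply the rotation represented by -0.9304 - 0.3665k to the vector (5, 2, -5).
(2.293, 4.873, -5)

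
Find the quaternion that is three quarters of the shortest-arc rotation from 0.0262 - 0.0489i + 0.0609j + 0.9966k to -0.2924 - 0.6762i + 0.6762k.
-0.2228 - 0.5455i + 0.0169j + 0.8078k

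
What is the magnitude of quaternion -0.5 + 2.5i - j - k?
2.915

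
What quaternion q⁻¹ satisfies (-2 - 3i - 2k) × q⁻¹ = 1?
-0.1176 + 0.1765i + 0.1176k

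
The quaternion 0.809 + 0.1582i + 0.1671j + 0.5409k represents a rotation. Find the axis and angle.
axis = (0.2691, 0.2843, 0.9202), θ = 72°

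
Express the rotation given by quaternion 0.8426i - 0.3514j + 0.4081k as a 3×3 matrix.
[[0.4199, -0.5922, 0.6877], [-0.5922, -0.753, -0.2868], [0.6877, -0.2868, -0.6669]]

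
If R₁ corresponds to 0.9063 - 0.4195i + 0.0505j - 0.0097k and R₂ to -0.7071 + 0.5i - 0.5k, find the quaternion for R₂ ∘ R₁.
-0.4359 + 0.775i + 0.1789j - 0.421k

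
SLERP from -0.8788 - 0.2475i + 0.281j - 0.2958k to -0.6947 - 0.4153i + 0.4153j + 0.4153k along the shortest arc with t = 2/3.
-0.8129 - 0.3842i + 0.3965j + 0.1854k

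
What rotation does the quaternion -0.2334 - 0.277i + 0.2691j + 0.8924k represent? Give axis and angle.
axis = (-0.2849, 0.2767, 0.9177), θ = 207°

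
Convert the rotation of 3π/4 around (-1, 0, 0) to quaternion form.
0.3827 - 0.9239i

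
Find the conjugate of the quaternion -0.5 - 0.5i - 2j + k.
-0.5 + 0.5i + 2j - k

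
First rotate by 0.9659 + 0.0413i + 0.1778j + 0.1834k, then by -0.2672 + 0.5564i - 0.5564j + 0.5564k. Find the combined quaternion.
-0.2842 + 0.3254i - 0.664j + 0.6103k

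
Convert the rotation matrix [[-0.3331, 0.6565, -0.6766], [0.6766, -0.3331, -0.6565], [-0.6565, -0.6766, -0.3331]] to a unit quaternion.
0.0087 - 0.5773i - 0.5773j + 0.5773k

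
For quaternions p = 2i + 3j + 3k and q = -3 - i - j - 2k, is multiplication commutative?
No: pq = 11 - 9i - 8j - 8k ≠ 11 - 3i - 10j - 10k = qp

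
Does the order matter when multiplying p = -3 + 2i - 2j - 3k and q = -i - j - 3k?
Yes: pq = -9 + 6i + 12j + 5k ≠ -9 - 6j + 13k = qp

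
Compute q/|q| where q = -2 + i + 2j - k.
-0.6325 + 0.3162i + 0.6325j - 0.3162k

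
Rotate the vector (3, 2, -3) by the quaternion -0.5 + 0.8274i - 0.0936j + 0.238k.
(1.311, -4.492, 0.317)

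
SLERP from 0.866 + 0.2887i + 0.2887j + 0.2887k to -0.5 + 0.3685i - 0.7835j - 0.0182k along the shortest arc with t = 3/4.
0.6565 - 0.2132i + 0.7168j + 0.099k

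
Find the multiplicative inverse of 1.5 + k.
0.4615 - 0.3077k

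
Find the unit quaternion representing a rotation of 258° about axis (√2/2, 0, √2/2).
-0.6293 + 0.5495i + 0.5495k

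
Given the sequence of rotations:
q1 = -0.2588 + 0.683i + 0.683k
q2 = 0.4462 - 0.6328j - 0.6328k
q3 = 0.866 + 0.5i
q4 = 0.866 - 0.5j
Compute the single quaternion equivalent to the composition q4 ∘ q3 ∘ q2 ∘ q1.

q2 · q1 = 0.3167 - 0.1274i - 0.2684j + 0.9007k
q3 · q2 · q1 = 0.338 + 0.048i - 0.6828j + 0.6458k
q4 · q3 · q2 · q1 = -0.0487 - 0.2813i - 0.7603j + 0.5833k
-0.0487 - 0.2813i - 0.7603j + 0.5833k


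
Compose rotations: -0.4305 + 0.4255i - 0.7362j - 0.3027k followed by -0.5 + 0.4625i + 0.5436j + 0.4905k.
0.5671 - 0.2153i + 0.4828j - 0.6316k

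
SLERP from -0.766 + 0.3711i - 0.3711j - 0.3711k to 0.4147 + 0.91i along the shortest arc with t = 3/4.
0.0911 + 0.9759i - 0.1403j - 0.1403k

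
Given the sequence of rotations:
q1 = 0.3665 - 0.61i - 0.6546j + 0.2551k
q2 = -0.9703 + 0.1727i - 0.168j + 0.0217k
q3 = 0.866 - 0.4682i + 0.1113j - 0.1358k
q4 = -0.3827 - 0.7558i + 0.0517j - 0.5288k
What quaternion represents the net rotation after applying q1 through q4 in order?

q2 · q1 = -0.3658 + 0.6265i + 0.5163j - 0.4551k
q3 · q2 · q1 = -0.1427 + 0.7333i + 0.1082j - 0.6559k
q4 · q3 · q2 · q1 = 0.2564 - 0.1495i - 0.9323j + 0.2068k
0.2564 - 0.1495i - 0.9323j + 0.2068k


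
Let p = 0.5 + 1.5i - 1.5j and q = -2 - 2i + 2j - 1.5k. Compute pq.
5 - 1.75i + 6.25j - 0.75k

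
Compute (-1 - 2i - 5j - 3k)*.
-1 + 2i + 5j + 3k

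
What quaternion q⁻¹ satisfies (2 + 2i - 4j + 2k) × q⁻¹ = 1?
0.0714 - 0.0714i + 0.1429j - 0.0714k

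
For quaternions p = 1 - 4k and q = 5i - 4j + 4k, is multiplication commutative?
No: pq = 16 - 11i - 24j + 4k ≠ 16 + 21i + 16j + 4k = qp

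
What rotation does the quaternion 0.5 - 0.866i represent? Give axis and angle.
axis = (-1, 0, 0), θ = 2π/3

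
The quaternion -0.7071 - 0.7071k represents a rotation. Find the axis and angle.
axis = (0, 0, -1), θ = 3π/2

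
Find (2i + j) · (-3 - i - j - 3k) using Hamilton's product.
3 - 9i + 3j - k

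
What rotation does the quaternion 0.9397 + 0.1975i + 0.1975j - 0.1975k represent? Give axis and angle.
axis = (√3/3, √3/3, -√3/3), θ = 40°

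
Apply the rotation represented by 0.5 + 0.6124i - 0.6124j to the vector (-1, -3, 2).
(0.775, -1.225, -3.45)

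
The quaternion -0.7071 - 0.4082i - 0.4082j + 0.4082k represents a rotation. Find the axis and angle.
axis = (-√3/3, -√3/3, √3/3), θ = 3π/2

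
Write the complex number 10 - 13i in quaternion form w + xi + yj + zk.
10 - 13i + 0j + 0k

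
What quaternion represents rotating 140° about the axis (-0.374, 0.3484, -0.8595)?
0.342 - 0.3514i + 0.3274j - 0.8077k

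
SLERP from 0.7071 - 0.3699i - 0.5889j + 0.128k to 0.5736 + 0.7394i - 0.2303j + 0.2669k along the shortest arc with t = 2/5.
0.8016 + 0.1088i - 0.5419j + 0.228k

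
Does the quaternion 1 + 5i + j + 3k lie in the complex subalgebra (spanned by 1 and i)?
No. The quaternion 1 + 5i + j + 3k has j-coefficient y = 1 and k-coefficient z = 3, not both zero, so it does not lie in the complex subalgebra spanned by 1 and i.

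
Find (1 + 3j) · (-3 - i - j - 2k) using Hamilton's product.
-7i - 10j + k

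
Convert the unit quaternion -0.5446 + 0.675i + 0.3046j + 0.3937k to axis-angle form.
axis = (0.8048, 0.3632, 0.4694), θ = 246°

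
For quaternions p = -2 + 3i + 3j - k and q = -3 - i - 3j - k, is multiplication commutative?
No: pq = 17 - 13i + j - k ≠ 17 - i - 7j + 11k = qp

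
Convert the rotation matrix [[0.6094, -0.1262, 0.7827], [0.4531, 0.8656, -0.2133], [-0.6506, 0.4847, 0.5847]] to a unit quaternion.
0.8746 + 0.1995i + 0.4097j + 0.1656k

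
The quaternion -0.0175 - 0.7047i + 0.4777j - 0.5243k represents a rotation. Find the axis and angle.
axis = (-0.7048, 0.4778, -0.5244), θ = 182°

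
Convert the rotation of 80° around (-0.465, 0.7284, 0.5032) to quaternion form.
0.766 - 0.2989i + 0.4682j + 0.3235k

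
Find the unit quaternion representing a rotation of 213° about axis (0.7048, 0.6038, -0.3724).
-0.284 + 0.6758i + 0.5789j - 0.3571k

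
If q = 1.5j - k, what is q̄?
-1.5j + k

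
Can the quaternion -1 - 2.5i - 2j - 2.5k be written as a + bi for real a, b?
No. The quaternion -1 - 2.5i - 2j - 2.5k has j-coefficient y = -2 and k-coefficient z = -2.5, not both zero, so it does not lie in the complex subalgebra spanned by 1 and i.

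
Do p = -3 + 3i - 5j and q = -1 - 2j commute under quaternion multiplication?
No: pq = -7 - 3i + 11j - 6k ≠ -7 - 3i + 11j + 6k = qp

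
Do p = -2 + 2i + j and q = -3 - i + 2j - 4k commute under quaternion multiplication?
No: pq = 6 - 8i + j + 13k ≠ 6 - 15j + 3k = qp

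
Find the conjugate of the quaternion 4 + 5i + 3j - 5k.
4 - 5i - 3j + 5k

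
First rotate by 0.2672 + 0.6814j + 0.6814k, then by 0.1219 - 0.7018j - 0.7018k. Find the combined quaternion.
0.989 - 0.1045j - 0.1045k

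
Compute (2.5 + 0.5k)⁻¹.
0.3846 - 0.0769k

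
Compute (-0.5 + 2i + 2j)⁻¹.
-0.0606 - 0.2424i - 0.2424j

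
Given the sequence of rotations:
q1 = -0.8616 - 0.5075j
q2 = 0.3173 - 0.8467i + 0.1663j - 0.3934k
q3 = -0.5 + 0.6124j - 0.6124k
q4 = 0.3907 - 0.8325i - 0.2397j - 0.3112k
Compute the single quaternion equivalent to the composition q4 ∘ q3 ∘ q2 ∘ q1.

q2 · q1 = -0.189 + 0.5299i - 0.3043j + 0.7687k
q3 · q2 · q1 = 0.7516 + 0.0194i - 0.2881j - 0.5931k
q4 · q3 · q2 · q1 = 0.0562 - 0.5656i - 0.7925j - 0.2211k
0.0562 - 0.5656i - 0.7925j - 0.2211k


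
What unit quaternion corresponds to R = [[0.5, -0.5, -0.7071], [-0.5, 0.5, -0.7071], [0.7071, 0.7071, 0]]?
0.7071 + 0.5i - 0.5j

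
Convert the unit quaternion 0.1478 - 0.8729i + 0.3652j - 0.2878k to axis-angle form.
axis = (-0.8826, 0.3693, -0.291), θ = 163°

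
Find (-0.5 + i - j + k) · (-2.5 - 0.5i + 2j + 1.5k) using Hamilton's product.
2.25 - 5.75i - 0.5j - 1.75k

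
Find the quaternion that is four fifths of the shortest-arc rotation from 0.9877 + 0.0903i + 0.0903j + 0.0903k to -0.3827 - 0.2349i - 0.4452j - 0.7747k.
0.5641 + 0.2229i + 0.403j + 0.6853k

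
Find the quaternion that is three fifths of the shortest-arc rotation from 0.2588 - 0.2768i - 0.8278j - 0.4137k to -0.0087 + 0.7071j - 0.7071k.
0.1382 - 0.141i - 0.9331j + 0.3005k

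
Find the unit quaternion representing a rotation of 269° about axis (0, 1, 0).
-0.7009 + 0.7133j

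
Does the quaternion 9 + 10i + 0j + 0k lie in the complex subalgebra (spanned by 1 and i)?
Yes. The quaternion 9 + 10i has j- and k-coefficients y = z = 0, so it lies in the complex subalgebra spanned by 1 and i.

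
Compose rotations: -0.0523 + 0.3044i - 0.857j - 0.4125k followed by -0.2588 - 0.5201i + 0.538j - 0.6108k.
0.381 - 0.797i - 0.2068j + 0.4207k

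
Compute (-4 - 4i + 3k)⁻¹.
-0.0976 + 0.0976i - 0.0732k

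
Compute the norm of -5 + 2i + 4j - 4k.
√61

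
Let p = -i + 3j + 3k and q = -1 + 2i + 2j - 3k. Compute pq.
5 - 14i - 11k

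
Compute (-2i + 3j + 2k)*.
2i - 3j - 2k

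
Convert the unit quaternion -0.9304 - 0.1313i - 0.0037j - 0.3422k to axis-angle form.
axis = (-0.3582, -0.0101, -0.9336), θ = 317°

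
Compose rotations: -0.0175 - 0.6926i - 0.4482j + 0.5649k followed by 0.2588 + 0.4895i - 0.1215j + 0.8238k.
-0.1853 + 0.1128i - 0.961j - 0.1718k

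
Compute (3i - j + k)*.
-3i + j - k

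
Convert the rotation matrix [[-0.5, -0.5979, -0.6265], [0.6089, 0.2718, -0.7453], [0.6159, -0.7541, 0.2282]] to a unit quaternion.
-0.5 + 0.0044i + 0.6212j - 0.6034k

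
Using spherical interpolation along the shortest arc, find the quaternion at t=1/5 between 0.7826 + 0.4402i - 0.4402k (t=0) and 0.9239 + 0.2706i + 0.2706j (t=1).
0.8333 + 0.4162i + 0.057j - 0.3592k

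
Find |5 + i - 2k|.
√30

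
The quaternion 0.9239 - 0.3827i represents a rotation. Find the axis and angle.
axis = (-1, 0, 0), θ = π/4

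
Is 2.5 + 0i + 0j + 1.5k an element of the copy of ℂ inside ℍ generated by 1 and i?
No. The quaternion 2.5 + 1.5k has j-coefficient y = 0 and k-coefficient z = 1.5, not both zero, so it does not lie in the complex subalgebra spanned by 1 and i.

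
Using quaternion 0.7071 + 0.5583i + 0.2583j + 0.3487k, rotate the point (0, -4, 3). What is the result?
(3.083, -2.362, -3.149)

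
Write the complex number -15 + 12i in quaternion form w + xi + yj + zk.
-15 + 12i + 0j + 0k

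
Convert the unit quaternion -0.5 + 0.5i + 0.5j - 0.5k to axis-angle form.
axis = (√3/3, √3/3, -√3/3), θ = 4π/3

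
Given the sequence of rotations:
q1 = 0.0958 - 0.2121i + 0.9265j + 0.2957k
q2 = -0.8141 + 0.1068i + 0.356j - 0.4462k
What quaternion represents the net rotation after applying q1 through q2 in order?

q2 · q1 = -0.2532 + 0.7016i - 0.6571j - 0.109k
-0.2532 + 0.7016i - 0.6571j - 0.109k


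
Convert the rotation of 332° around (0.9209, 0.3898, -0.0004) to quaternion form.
-0.9703 + 0.2228i + 0.0943j - 0.0001k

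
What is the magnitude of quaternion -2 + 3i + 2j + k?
√18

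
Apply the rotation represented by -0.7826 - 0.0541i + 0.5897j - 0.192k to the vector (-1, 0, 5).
(-4.742, -1.792, 0.549)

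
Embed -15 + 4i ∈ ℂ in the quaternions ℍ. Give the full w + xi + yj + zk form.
-15 + 4i + 0j + 0k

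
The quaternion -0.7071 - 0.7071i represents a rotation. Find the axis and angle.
axis = (-1, 0, 0), θ = 3π/2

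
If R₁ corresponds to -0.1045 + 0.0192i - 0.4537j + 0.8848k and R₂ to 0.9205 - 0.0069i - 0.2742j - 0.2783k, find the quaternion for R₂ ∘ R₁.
0.0258 - 0.3505i - 0.3882j + 0.8519k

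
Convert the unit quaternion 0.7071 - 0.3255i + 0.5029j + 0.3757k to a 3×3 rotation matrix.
[[0.2119, -0.8587, 0.4666], [0.2039, 0.5058, 0.8382], [-0.9558, -0.0824, 0.2823]]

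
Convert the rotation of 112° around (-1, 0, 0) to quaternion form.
0.5592 - 0.829i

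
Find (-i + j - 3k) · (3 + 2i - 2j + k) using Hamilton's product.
7 - 8i - 2j - 9k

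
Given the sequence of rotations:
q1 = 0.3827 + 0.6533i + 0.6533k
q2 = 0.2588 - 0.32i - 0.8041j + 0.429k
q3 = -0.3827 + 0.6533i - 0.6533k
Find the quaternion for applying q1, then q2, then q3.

q2 · q1 = 0.0278 - 0.4787i + 0.1816j + 0.8586k
q3 · q2 · q1 = 0.863 + 0.32i - 0.3177j - 0.2281k
0.863 + 0.32i - 0.3177j - 0.2281k


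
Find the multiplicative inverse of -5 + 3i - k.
-0.1429 - 0.0857i + 0.0286k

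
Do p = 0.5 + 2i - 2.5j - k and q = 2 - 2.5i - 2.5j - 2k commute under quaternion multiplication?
No: pq = -2.25 + 5.25i + 0.25j - 14.25k ≠ -2.25 + 0.25i - 12.75j + 8.25k = qp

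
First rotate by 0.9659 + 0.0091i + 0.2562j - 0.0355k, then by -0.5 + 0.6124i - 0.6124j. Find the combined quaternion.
-0.3316 + 0.6087i - 0.6979j + 0.1802k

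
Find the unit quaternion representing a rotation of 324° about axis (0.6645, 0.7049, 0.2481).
-0.9511 + 0.2053i + 0.2178j + 0.0767k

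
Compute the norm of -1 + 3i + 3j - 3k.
√28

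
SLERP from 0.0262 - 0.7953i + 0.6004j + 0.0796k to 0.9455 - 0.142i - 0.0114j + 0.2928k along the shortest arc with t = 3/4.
0.8449 - 0.4045i + 0.2006j + 0.2867k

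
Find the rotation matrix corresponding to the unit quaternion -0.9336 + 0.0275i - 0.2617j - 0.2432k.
[[0.7447, -0.4685, 0.4753], [0.4397, 0.8802, 0.1786], [-0.502, 0.0759, 0.8615]]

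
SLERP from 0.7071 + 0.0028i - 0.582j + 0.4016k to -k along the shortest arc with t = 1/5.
0.6171 + 0.0024i - 0.5079j + 0.601k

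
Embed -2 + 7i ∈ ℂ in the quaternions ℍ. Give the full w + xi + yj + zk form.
-2 + 7i + 0j + 0k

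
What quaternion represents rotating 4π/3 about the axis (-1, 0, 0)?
-0.5 - 0.866i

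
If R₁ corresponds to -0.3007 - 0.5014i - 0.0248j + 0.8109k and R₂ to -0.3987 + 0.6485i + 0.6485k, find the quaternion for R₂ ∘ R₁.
-0.0808 + 0.021i - 0.8411j - 0.5344k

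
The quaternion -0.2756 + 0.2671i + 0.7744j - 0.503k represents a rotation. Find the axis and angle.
axis = (0.2779, 0.8056, -0.5233), θ = 212°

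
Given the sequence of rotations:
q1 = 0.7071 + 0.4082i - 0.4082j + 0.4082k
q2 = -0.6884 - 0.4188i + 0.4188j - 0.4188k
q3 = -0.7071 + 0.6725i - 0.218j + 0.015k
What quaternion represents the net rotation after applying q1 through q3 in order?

q2 · q1 = 0.0261 - 0.5771i + 0.5771j - 0.5771k
q3 · q2 · q1 = 0.5041 + 0.5428i - 0.0343j + 0.6708k
0.5041 + 0.5428i - 0.0343j + 0.6708k


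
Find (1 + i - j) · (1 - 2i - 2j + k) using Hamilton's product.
1 - 2i - 4j - 3k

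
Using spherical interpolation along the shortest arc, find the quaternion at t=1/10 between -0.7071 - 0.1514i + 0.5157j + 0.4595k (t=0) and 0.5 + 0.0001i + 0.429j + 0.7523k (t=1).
-0.6106 - 0.1455i + 0.5551j + 0.5458k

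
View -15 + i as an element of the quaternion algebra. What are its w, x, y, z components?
-15 + i + 0j + 0k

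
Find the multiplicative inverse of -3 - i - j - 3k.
-0.15 + 0.05i + 0.05j + 0.15k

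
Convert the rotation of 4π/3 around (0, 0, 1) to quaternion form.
-0.5 + 0.866k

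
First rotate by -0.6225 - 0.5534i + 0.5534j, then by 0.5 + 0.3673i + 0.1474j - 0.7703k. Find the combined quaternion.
-0.1896 - 0.0791i + 0.6112j + 0.7643k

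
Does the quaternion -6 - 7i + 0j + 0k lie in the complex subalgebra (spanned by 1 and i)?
Yes. The quaternion -6 - 7i has j- and k-coefficients y = z = 0, so it lies in the complex subalgebra spanned by 1 and i.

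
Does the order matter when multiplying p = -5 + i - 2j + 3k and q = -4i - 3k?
Yes: pq = 13 + 26i - 9j + 7k ≠ 13 + 14i + 9j + 23k = qp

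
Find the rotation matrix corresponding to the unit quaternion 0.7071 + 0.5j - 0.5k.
[[0, 0.7071, 0.7071], [-0.7071, 0.5, -0.5], [-0.7071, -0.5, 0.5]]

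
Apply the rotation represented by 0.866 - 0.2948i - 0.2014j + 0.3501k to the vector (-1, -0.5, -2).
(0.681, -1.755, -1.307)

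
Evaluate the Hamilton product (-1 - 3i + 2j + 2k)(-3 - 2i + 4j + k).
-13 + 5i - 11j - 15k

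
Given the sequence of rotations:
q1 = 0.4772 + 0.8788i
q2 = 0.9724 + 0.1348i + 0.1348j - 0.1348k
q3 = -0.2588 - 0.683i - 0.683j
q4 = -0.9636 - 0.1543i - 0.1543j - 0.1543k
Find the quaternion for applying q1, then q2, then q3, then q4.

q2 · q1 = 0.3456 + 0.9189i - 0.0541j - 0.1828k
q3 · q2 · q1 = 0.5012 - 0.349i - 0.3469j + 0.7119k
q4 · q3 · q2 · q1 = -0.4805 + 0.0956i + 0.4206j - 0.7636k
-0.4805 + 0.0956i + 0.4206j - 0.7636k


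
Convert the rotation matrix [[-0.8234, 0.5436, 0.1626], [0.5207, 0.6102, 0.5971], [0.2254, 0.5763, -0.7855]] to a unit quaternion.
-0.0175 + 0.2966i + 0.8971j + 0.327k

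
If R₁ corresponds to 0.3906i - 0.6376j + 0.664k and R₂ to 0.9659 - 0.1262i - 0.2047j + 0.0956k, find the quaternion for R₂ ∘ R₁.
-0.1447 + 0.3023i - 0.4947j + 0.8018k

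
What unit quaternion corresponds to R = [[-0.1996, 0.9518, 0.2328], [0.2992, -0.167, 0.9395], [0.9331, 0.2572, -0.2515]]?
-0.309 + 0.552i + 0.5666j + 0.528k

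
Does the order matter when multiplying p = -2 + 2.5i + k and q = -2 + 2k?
Yes: pq = 2 - 5i - 5j - 6k ≠ 2 - 5i + 5j - 6k = qp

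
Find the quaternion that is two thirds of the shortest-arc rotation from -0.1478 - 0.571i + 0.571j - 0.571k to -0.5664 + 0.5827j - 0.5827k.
-0.4502 - 0.206i + 0.6143j - 0.6143k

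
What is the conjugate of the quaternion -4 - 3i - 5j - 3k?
-4 + 3i + 5j + 3k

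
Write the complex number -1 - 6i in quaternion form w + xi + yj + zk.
-1 - 6i + 0j + 0k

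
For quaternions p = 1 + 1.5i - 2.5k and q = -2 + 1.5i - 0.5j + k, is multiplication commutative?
No: pq = -1.75 - 2.75i - 5.75j + 5.25k ≠ -1.75 - 0.25i + 4.75j + 6.75k = qp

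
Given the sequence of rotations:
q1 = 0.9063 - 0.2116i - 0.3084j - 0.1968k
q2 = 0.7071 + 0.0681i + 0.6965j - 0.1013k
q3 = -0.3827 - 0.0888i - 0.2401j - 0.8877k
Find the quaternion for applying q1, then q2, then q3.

q2 · q1 = 0.8501 - 0.2562i + 0.448j - 0.1046k
q3 · q2 · q1 = -0.3334 + 0.4454i - 0.1574j - 0.8159k
-0.3334 + 0.4454i - 0.1574j - 0.8159k


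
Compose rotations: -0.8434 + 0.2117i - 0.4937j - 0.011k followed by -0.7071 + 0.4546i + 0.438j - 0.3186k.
0.7129 - 0.6952i - 0.0828j - 0.0407k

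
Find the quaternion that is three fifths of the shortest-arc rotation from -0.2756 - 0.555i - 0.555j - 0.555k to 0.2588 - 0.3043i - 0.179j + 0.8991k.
-0.3267 - 0.0624i - 0.1528j - 0.9306k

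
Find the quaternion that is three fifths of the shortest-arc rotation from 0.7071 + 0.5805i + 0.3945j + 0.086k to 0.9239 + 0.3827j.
0.8789 + 0.246i + 0.4071j + 0.0364k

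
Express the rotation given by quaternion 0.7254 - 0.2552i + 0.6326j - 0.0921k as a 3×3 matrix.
[[0.1827, -0.1893, 0.9648], [-0.4565, 0.8528, 0.2537], [-0.8708, -0.4868, 0.0694]]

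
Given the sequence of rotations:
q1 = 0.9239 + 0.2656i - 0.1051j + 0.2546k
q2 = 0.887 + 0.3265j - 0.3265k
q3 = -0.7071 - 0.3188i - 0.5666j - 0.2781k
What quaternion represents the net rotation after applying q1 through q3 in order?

q2 · q1 = 0.9369 + 0.2844i + 0.1217j - 0.1625k
q3 · q2 · q1 = -0.5481 - 0.3739i - 0.7478j - 0.0233k
-0.5481 - 0.3739i - 0.7478j - 0.0233k


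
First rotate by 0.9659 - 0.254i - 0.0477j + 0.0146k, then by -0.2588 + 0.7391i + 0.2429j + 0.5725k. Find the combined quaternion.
-0.059 + 0.8105i + 0.0908j + 0.5756k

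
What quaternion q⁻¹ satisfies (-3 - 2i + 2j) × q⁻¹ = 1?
-0.1765 + 0.1176i - 0.1176j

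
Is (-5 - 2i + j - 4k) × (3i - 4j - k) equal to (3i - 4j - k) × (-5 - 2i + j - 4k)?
No: pq = 6 - 32i + 6j + 10k ≠ 6 + 2i + 34j = qp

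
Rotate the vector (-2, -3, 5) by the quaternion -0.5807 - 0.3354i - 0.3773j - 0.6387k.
(6, -1.405, -0.143)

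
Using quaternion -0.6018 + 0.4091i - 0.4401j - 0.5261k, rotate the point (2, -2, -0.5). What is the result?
(2.055, -0.155, -2.001)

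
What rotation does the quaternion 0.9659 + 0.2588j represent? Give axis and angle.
axis = (0, 1, 0), θ = π/6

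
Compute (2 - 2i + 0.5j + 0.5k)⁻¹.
0.2353 + 0.2353i - 0.0588j - 0.0588k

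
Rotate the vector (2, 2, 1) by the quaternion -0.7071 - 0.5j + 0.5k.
(2.121, -0.914, -1.914)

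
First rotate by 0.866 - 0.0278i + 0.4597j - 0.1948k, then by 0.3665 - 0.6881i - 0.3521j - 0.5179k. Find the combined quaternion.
0.3592 - 0.2994i - 0.2561j - 0.846k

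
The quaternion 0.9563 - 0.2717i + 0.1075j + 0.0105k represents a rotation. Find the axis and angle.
axis = (-0.9293, 0.3677, 0.0359), θ = 34°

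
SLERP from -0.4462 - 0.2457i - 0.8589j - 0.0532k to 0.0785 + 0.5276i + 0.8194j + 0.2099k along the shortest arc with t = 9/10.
-0.1177 - 0.5042i - 0.8328j - 0.196k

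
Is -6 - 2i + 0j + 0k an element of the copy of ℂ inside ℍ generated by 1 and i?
Yes. The quaternion -6 - 2i has j- and k-coefficients y = z = 0, so it lies in the complex subalgebra spanned by 1 and i.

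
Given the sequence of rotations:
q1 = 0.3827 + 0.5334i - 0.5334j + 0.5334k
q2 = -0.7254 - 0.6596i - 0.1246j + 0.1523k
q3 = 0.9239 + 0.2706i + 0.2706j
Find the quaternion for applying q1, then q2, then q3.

q2 · q1 = -0.0735 - 0.6246i + 0.7723j + 0.0896k
q3 · q2 · q1 = -0.1079 - 0.5727i + 0.6694j + 0.4608k
-0.1079 - 0.5727i + 0.6694j + 0.4608k


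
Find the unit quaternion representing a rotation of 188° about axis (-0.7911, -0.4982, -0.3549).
-0.0698 - 0.7892i - 0.497j - 0.354k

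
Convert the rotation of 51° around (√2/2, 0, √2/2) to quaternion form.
0.9026 + 0.3044i + 0.3044k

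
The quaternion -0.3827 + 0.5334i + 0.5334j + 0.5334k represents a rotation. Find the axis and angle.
axis = (√3/3, √3/3, √3/3), θ = 5π/4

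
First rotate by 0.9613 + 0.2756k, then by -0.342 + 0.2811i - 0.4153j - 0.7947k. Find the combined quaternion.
-0.1097 + 0.1558i - 0.4767j - 0.8582k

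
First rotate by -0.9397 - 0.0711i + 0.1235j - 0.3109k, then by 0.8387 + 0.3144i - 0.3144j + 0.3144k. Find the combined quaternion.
-0.6292 - 0.2962i + 0.4744j - 0.5397k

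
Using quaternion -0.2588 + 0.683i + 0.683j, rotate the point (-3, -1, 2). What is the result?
(-1.841, -2.159, -2.439)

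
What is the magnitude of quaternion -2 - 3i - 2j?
√17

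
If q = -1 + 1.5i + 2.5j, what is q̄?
-1 - 1.5i - 2.5j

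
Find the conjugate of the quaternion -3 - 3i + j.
-3 + 3i - j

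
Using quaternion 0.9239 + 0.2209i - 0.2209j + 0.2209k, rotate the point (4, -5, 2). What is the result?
(5.127, -3.793, 2.08)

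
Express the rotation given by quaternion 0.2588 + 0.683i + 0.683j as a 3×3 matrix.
[[0.067, 0.933, 0.3535], [0.933, 0.067, -0.3535], [-0.3535, 0.3535, -0.866]]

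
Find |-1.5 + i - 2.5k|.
3.082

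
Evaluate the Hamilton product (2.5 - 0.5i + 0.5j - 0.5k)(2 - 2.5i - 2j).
4.75 - 8.25i - 2.75j + 1.25k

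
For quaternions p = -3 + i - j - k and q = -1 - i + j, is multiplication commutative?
No: pq = 5 + 3i - j + k ≠ 5 + i - 3j + k = qp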